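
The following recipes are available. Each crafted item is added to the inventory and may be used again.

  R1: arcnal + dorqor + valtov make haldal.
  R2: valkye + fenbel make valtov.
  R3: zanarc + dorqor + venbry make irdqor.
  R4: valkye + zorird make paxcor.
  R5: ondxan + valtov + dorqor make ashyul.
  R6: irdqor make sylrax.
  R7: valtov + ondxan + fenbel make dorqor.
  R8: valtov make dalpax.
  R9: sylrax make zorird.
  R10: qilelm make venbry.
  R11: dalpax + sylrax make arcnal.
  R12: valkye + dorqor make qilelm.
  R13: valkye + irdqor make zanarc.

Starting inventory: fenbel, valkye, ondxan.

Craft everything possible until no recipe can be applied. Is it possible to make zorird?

zorird would need sylrax (R9), but sylrax is never obtained.

No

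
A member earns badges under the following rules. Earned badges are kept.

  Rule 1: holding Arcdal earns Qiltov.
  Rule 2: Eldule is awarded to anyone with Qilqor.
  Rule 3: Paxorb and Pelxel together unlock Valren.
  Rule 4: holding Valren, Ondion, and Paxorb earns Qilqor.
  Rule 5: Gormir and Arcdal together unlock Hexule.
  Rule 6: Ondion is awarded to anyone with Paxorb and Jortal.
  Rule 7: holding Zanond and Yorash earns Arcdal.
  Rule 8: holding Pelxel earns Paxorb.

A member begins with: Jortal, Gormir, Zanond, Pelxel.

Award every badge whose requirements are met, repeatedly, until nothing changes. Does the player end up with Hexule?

Hexule would need Gormir and Arcdal (Rule 5), but Arcdal is never earned.

No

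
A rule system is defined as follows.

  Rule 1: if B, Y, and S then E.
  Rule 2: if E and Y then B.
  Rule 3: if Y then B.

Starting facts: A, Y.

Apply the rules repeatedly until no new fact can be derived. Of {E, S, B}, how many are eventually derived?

1

From Y, Rule 3 gives B.
E would need B, Y, and S (Rule 1), but S is never established.
No rule produces S, and it is not given.
B: reached.
Reached: B — 1 of the 3.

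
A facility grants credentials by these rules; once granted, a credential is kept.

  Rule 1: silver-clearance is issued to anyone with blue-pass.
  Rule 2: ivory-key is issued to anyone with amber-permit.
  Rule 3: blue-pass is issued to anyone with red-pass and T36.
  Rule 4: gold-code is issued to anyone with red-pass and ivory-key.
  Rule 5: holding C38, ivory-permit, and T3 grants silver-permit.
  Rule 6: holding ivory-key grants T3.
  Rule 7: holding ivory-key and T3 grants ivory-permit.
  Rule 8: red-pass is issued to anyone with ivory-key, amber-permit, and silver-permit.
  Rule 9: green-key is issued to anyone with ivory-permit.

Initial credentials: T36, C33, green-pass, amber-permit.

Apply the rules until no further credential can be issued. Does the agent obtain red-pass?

red-pass would need ivory-key, amber-permit, and silver-permit (Rule 8), but silver-permit is never granted.

No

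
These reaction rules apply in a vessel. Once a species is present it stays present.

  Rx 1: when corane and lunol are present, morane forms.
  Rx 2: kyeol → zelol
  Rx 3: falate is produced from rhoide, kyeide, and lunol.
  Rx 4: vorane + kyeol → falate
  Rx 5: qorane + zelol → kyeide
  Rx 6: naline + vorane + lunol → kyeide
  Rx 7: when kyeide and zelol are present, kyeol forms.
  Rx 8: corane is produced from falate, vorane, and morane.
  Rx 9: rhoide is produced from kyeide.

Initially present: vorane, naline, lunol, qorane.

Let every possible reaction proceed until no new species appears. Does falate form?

Yes

naline, vorane, and lunol present → kyeide forms (Rx 6).
kyeide present → rhoide forms (Rx 9).
rhoide, kyeide, and lunol present → falate forms (Rx 3).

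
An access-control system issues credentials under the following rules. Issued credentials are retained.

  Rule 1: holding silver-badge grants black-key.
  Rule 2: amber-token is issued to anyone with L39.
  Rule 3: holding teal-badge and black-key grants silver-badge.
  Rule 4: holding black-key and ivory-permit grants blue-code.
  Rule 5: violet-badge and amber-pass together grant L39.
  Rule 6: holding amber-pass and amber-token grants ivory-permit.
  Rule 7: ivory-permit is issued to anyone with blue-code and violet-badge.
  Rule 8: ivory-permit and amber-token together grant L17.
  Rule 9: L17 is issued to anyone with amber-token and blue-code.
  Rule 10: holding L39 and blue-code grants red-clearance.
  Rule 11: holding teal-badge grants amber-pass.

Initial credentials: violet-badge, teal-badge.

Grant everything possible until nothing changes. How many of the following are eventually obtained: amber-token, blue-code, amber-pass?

Holding teal-badge grants amber-pass (Rule 11).
Holding violet-badge and amber-pass grants L39 (Rule 5).
Holding L39 grants amber-token (Rule 2).
amber-token: reached.
blue-code would need black-key and ivory-permit (Rule 4), but black-key is never granted.
amber-pass: reached.
Reached: amber-token and amber-pass — 2 of the 3.

2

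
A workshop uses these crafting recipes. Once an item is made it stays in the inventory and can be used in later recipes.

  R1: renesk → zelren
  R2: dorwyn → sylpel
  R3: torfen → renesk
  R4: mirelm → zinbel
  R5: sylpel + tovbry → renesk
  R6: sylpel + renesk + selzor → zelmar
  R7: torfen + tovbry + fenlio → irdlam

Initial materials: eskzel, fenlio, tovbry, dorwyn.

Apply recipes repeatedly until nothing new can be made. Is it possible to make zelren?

Yes

Using R2, dorwyn makes sylpel.
sylpel + tovbry → renesk (R5).
Using R1, renesk makes zelren.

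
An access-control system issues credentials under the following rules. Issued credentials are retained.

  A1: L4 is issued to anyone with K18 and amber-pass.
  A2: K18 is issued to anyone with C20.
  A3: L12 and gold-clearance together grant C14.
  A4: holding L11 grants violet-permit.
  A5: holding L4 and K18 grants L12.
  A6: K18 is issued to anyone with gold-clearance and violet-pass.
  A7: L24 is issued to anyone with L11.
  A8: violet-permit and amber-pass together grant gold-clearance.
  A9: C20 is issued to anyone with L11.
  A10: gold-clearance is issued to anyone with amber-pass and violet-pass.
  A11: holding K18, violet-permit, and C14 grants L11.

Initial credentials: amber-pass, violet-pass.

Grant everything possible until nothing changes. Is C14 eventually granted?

Yes

Holding amber-pass and violet-pass grants gold-clearance (A10).
Holding gold-clearance and violet-pass grants K18 (A6).
Holding K18 and amber-pass grants L4 (A1).
Holding L4 and K18 grants L12 (A5).
Holding L12 and gold-clearance grants C14 (A3).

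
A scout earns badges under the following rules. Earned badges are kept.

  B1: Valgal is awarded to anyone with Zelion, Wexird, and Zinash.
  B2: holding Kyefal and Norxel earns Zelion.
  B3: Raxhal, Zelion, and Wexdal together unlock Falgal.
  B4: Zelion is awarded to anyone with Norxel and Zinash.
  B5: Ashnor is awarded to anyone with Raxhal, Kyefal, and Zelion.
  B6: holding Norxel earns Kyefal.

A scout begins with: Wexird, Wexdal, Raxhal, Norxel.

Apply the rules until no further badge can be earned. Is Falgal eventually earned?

With Norxel, Kyefal is earned (B6).
With Kyefal and Norxel, Zelion is earned (B2).
With Raxhal, Zelion, and Wexdal, Falgal is earned (B3).

Yes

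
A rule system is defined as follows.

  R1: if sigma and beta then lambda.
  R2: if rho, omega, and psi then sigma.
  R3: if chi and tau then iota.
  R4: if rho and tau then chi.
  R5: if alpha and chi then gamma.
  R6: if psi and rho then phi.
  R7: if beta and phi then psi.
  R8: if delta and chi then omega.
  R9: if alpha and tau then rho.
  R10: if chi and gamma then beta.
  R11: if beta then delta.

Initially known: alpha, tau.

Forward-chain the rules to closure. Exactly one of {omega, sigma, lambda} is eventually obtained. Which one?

alpha and tau hold, so rho follows (R9).
From rho and tau, R4 gives chi.
From alpha and chi, R5 gives gamma.
From chi and gamma, R10 gives beta.
beta holds, so delta follows (R11).
delta and chi hold, so omega follows (R8).
sigma would need rho, omega, and psi (R2), but psi is never established. lambda would need sigma and beta (R1), but sigma is never established.

omega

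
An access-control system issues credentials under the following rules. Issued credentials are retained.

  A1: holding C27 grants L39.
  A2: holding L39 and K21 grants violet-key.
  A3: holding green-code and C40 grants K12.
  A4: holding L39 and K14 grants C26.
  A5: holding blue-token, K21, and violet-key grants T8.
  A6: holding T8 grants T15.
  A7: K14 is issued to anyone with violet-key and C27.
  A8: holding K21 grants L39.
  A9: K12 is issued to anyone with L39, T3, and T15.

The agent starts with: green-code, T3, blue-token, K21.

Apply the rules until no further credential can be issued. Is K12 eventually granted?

Yes

Holding K21 grants L39 (A8).
Holding L39 and K21 grants violet-key (A2).
Holding blue-token, K21, and violet-key grants T8 (A5).
Holding T8 grants T15 (A6).
Holding L39, T3, and T15 grants K12 (A9).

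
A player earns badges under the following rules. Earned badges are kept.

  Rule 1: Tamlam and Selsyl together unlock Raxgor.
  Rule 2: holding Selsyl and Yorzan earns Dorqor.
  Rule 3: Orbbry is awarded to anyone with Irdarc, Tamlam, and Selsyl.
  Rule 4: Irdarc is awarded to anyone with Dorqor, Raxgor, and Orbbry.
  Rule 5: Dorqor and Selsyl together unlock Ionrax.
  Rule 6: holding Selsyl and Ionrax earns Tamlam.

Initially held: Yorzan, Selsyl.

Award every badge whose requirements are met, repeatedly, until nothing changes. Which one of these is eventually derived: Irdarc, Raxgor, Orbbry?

With Selsyl and Yorzan, Dorqor is earned (Rule 2).
With Dorqor and Selsyl, Ionrax is earned (Rule 5).
With Selsyl and Ionrax, Tamlam is earned (Rule 6).
With Tamlam and Selsyl, Raxgor is earned (Rule 1).
Irdarc would need Dorqor, Raxgor, and Orbbry (Rule 4), but Orbbry is never earned. Orbbry would need Irdarc, Tamlam, and Selsyl (Rule 3), but Irdarc is never earned.

Raxgor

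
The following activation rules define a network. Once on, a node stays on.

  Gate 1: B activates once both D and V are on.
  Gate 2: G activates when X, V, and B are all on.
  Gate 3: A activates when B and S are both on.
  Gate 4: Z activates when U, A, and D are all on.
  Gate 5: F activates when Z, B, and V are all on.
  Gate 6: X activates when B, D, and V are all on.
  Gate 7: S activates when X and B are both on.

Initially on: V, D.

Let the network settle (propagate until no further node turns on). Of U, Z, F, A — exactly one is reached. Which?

Gate 1: D and V on → B on.
B, D, and V are on, so X activates (Gate 6).
X and B are on, so S activates (Gate 7).
Gate 3: B and S on → A on.
Z would need U, A, and D (Gate 4), but U never turns on. No rule produces U, and it is not given. F would need Z, B, and V (Gate 5), but Z never turns on.

A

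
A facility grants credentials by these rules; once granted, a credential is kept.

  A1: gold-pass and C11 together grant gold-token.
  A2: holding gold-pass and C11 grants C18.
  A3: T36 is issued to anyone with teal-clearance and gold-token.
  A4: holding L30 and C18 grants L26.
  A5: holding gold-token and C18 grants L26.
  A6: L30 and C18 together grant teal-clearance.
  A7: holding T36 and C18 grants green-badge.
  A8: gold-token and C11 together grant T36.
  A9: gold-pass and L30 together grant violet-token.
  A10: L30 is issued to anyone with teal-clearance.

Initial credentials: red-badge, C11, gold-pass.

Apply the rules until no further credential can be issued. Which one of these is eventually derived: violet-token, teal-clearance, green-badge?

Holding gold-pass and C11 grants gold-token (A1).
Holding gold-pass and C11 grants C18 (A2).
Holding gold-token and C11 grants T36 (A8).
Holding T36 and C18 grants green-badge (A7).
violet-token would need gold-pass and L30 (A9), but L30 is never granted. teal-clearance would need L30 and C18 (A6), but L30 is never granted.

green-badge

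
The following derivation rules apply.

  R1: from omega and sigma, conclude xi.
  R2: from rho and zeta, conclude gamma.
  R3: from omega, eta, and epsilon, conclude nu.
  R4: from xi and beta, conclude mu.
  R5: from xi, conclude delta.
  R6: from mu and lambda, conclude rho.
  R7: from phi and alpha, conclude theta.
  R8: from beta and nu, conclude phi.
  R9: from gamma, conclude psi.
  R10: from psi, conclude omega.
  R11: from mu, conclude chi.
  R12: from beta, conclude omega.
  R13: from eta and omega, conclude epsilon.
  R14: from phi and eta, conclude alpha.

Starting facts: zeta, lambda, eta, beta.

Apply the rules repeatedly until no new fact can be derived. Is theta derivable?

Yes

From beta, R12 gives omega.
From eta and omega, R13 gives epsilon.
omega, eta, and epsilon hold, so nu follows (R3).
beta and nu hold, so phi follows (R8).
phi and eta hold, so alpha follows (R14).
phi and alpha hold, so theta follows (R7).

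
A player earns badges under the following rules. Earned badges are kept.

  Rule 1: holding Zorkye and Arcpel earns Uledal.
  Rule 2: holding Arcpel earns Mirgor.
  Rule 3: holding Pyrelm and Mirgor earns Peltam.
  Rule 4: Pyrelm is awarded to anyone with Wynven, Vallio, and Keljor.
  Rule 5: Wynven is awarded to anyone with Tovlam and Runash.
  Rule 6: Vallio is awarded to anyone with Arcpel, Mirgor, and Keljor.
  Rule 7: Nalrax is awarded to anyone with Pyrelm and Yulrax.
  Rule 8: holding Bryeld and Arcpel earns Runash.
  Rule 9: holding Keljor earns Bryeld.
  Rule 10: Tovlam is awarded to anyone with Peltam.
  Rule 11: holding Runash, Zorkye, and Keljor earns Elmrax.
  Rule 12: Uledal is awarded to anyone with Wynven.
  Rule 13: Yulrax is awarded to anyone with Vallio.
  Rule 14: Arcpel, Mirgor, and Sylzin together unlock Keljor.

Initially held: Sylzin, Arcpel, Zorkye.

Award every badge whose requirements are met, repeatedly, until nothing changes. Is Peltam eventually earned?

Peltam would need Pyrelm and Mirgor (Rule 3), but Pyrelm is never earned.

No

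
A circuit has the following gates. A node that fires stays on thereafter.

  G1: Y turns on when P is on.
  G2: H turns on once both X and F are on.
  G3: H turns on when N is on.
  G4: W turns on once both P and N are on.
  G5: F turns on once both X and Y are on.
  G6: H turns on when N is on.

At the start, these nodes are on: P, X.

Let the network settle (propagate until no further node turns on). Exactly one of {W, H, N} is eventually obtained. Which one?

G1: P on → Y on.
G5: X and Y on → F on.
X and F are on, so H turns on (G2).
No rule produces N, and it is not given. W would need P and N (G4), but N never turns on.

H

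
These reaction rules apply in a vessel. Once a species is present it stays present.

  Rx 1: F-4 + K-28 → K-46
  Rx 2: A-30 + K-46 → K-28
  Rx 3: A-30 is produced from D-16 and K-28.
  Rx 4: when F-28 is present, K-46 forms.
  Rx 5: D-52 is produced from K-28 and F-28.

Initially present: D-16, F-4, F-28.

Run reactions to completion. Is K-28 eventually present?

No

K-28 would need A-30 and K-46 (Rx 2), but A-30 never forms.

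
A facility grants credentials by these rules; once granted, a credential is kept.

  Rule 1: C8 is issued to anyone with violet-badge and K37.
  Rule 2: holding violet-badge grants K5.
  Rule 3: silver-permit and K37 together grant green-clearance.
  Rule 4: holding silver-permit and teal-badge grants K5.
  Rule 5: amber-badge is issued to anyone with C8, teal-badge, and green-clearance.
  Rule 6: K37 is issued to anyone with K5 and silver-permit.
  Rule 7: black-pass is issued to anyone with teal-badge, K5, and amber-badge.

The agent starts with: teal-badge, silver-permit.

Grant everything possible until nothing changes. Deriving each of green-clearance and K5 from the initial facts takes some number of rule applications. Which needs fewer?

K5: Holding silver-permit and teal-badge grants K5 (Rule 4). [1 rule application]
green-clearance: Holding silver-permit and teal-badge grants K5 (Rule 4). Holding K5 and silver-permit grants K37 (Rule 6). Holding silver-permit and K37 grants green-clearance (Rule 3). [3 rule applications]
K5 needs fewer.

K5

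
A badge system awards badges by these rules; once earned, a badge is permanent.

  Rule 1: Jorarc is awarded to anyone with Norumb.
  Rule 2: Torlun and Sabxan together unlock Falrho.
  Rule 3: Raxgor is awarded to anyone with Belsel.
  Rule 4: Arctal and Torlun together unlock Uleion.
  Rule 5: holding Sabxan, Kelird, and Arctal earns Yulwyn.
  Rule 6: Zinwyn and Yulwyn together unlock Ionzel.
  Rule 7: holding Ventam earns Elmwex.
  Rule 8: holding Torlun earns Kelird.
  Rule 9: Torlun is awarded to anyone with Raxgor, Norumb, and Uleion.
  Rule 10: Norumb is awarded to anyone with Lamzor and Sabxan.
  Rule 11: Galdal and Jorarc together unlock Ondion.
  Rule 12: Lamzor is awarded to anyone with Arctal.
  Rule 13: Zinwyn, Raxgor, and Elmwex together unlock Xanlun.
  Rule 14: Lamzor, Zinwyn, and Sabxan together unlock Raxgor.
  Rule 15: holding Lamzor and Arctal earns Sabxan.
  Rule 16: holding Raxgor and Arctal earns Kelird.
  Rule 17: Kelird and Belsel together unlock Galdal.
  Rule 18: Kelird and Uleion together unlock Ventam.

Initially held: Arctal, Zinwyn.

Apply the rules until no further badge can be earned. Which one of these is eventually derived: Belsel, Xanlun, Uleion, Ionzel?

With Arctal, Lamzor is earned (Rule 12).
With Lamzor and Arctal, Sabxan is earned (Rule 15).
With Lamzor, Zinwyn, and Sabxan, Raxgor is earned (Rule 14).
With Raxgor and Arctal, Kelird is earned (Rule 16).
With Sabxan, Kelird, and Arctal, Yulwyn is earned (Rule 5).
With Zinwyn and Yulwyn, Ionzel is earned (Rule 6).
Xanlun would need Zinwyn, Raxgor, and Elmwex (Rule 13), but Elmwex is never earned. No rule produces Belsel, and it is not given. Uleion would need Arctal and Torlun (Rule 4), but Torlun is never earned.

Ionzel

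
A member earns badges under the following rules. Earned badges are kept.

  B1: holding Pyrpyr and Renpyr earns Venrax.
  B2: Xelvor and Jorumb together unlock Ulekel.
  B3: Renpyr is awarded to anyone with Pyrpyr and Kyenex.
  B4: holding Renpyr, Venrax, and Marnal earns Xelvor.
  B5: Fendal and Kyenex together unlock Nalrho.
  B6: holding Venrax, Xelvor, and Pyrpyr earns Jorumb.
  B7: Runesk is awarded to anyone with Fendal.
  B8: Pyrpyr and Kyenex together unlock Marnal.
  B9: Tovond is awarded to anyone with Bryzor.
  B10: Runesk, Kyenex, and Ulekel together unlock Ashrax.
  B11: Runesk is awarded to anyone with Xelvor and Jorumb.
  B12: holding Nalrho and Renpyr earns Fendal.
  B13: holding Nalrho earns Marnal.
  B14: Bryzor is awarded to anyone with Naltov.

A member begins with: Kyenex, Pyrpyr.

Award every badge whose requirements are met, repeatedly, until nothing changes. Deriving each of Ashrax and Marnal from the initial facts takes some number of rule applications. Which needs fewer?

Marnal

Marnal: With Pyrpyr and Kyenex, Marnal is earned (B8). [1 rule application]
Ashrax: With Pyrpyr and Kyenex, Marnal is earned (B8). With Pyrpyr and Kyenex, Renpyr is earned (B3). With Pyrpyr and Renpyr, Venrax is earned (B1). With Renpyr, Venrax, and Marnal, Xelvor is earned (B4). With Venrax, Xelvor, and Pyrpyr, Jorumb is earned (B6). With Xelvor and Jorumb, Ulekel is earned (B2). With Xelvor and Jorumb, Runesk is earned (B11). With Runesk, Kyenex, and Ulekel, Ashrax is earned (B10). [8 rule applications]
Marnal needs fewer.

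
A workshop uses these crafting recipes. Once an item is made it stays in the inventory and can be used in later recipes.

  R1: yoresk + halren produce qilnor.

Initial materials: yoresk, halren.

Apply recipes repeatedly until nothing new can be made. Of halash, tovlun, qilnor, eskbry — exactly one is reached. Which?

yoresk + halren → qilnor (R1).
No rule produces halash, and it is not given. No rule produces eskbry, and it is not given. No rule produces tovlun, and it is not given.

qilnor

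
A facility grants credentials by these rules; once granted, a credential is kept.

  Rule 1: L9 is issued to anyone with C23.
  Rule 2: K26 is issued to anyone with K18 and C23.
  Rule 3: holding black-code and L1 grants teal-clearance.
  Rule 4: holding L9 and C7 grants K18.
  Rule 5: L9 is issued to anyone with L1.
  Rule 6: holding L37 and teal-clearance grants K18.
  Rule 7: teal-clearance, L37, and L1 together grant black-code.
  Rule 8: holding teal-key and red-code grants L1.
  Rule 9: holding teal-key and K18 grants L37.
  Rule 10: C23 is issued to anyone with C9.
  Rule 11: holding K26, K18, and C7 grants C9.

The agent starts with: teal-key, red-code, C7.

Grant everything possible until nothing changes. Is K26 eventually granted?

K26 would need K18 and C23 (Rule 2), but C23 is never granted.

No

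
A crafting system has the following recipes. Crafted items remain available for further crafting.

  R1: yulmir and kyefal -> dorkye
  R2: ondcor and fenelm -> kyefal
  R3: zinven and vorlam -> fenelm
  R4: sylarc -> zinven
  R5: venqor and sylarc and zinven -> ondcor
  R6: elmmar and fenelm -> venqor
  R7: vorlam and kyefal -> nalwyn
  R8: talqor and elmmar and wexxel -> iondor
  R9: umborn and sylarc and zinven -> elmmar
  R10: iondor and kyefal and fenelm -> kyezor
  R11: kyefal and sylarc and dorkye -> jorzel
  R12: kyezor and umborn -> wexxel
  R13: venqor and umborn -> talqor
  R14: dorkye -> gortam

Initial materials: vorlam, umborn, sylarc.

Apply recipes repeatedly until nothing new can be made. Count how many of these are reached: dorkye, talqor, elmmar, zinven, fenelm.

sylarc -> zinven (R4).
Using R3, zinven and vorlam make fenelm.
Using R9, umborn, sylarc, and zinven make elmmar.
Using R6, elmmar and fenelm make venqor.
venqor and umborn -> talqor (R13).
dorkye would need yulmir and kyefal (R1), but yulmir is never obtained.
talqor: reached.
elmmar: reached.
zinven: reached.
fenelm: reached.
Reached: talqor, elmmar, zinven, and fenelm — 4 of the 5.

4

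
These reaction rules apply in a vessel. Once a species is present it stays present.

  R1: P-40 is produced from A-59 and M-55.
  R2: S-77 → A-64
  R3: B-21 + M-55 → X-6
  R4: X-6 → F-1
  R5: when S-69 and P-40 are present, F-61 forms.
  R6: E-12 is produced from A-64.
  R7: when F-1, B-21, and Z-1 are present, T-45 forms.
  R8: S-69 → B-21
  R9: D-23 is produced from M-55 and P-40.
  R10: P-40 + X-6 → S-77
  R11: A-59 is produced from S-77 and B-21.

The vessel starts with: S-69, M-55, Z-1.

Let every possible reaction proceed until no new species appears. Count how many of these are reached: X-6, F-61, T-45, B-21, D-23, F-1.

S-69 present → B-21 forms (R8).
B-21 and M-55 present → X-6 forms (R3).
X-6 present → F-1 forms (R4).
F-1, B-21, and Z-1 present → T-45 forms (R7).
X-6: reached.
F-61 would need S-69 and P-40 (R5), but P-40 never forms.
T-45: reached.
B-21: reached.
D-23 would need M-55 and P-40 (R9), but P-40 never forms.
F-1: reached.
Reached: X-6, T-45, B-21, and F-1 — 4 of the 6.

4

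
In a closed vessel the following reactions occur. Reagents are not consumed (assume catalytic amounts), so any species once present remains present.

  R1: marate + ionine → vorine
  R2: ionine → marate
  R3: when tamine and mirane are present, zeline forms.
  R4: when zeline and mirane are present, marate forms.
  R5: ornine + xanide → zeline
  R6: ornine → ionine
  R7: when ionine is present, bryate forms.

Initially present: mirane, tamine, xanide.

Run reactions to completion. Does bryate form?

No

bryate would need ionine (R7), but ionine never forms.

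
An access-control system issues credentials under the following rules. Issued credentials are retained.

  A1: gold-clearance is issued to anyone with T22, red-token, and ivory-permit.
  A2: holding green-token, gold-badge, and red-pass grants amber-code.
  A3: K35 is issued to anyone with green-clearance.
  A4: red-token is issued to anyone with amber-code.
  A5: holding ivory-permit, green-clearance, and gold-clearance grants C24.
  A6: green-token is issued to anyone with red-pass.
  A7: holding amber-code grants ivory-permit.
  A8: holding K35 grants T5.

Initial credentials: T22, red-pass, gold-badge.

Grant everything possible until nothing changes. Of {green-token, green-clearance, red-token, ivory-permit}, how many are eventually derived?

Holding red-pass grants green-token (A6).
Holding green-token, gold-badge, and red-pass grants amber-code (A2).
Holding amber-code grants red-token (A4).
Holding amber-code grants ivory-permit (A7).
green-token: reached.
No rule produces green-clearance, and it is not given.
red-token: reached.
ivory-permit: reached.
Reached: green-token, red-token, and ivory-permit — 3 of the 4.

3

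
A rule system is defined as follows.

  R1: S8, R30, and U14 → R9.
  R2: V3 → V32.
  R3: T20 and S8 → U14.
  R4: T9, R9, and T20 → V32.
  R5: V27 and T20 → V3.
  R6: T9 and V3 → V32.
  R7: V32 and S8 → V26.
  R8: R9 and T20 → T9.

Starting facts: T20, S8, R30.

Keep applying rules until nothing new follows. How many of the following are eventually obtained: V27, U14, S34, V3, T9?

From T20 and S8, R3 gives U14.
From S8, R30, and U14, R1 gives R9.
From R9 and T20, R8 gives T9.
No rule produces V27, and it is not given.
U14: reached.
No rule produces S34, and it is not given.
V3 would need V27 and T20 (R5), but V27 is never established.
T9: reached.
Reached: U14 and T9 — 2 of the 5.

2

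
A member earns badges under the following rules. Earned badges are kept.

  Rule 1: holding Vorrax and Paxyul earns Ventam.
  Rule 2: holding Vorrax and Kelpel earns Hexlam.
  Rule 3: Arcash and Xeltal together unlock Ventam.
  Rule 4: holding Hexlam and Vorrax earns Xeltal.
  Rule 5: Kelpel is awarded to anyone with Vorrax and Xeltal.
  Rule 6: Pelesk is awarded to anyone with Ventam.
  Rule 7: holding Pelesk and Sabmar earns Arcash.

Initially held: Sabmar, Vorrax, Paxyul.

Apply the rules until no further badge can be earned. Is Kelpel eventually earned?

Kelpel would need Vorrax and Xeltal (Rule 5), but Xeltal is never earned.

No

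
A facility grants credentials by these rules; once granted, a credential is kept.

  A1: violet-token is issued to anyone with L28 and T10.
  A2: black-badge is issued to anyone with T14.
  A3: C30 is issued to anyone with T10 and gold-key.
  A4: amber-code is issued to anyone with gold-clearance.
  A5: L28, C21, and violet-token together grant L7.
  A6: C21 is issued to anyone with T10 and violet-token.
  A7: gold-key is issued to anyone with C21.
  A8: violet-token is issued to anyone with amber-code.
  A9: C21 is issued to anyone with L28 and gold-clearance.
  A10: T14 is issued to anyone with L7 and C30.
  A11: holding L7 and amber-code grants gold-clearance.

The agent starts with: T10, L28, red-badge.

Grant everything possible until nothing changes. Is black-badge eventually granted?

Yes

Holding L28 and T10 grants violet-token (A1).
Holding T10 and violet-token grants C21 (A6).
Holding C21 grants gold-key (A7).
Holding L28, C21, and violet-token grants L7 (A5).
Holding T10 and gold-key grants C30 (A3).
Holding L7 and C30 grants T14 (A10).
Holding T14 grants black-badge (A2).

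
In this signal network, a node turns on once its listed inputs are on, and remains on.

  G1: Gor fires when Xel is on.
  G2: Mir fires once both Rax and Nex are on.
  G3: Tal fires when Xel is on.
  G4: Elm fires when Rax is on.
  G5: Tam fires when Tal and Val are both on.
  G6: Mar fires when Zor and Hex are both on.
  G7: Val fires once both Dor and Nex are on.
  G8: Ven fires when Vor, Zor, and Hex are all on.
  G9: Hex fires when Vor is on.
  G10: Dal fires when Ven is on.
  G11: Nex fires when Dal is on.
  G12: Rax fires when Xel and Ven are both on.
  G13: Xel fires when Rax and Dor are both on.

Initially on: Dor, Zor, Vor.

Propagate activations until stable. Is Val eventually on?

G9: Vor on → Hex on.
Vor, Zor, and Hex are on, so Ven fires (G8).
Ven is on, so Dal fires (G10).
G11: Dal on → Nex on.
G7: Dor and Nex on → Val on.

Yes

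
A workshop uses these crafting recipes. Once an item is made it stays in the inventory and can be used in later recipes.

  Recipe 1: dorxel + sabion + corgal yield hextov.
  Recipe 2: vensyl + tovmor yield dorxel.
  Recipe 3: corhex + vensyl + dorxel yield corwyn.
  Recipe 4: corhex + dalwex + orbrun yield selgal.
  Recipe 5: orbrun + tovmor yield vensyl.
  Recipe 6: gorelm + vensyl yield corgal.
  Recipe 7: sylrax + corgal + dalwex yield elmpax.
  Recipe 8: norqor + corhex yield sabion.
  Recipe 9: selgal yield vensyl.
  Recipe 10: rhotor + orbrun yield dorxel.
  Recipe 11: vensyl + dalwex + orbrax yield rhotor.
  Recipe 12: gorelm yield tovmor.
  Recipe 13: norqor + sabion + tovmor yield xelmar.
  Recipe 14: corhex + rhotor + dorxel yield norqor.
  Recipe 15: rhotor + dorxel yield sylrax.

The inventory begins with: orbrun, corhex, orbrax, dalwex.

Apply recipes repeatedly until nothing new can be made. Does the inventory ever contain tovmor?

No

tovmor would need gorelm (Recipe 12), but gorelm is never obtained.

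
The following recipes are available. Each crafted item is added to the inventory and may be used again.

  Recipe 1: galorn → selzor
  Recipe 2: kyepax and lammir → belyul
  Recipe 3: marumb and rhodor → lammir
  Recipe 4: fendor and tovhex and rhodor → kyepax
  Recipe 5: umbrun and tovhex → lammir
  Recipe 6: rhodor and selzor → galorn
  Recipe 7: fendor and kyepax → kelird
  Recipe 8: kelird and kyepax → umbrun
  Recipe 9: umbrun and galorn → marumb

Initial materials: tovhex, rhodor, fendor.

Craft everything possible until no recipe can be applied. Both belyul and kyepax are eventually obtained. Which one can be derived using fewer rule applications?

kyepax

kyepax: Using Recipe 4, fendor, tovhex, and rhodor make kyepax. [1 rule application]
belyul: Using Recipe 4, fendor, tovhex, and rhodor make kyepax. Using Recipe 7, fendor and kyepax make kelird. Using Recipe 8, kelird and kyepax make umbrun. Using Recipe 5, umbrun and tovhex make lammir. Using Recipe 2, kyepax and lammir make belyul. [5 rule applications]
kyepax needs fewer.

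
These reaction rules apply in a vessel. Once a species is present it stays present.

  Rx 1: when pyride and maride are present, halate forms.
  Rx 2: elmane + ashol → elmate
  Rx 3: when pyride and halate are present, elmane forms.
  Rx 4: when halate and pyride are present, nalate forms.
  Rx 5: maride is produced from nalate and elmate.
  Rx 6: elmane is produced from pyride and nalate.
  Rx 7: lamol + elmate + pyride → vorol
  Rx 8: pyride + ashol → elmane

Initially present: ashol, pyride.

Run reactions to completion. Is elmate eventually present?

Yes

pyride and ashol present → elmane forms (Rx 8).
elmane and ashol present → elmate forms (Rx 2).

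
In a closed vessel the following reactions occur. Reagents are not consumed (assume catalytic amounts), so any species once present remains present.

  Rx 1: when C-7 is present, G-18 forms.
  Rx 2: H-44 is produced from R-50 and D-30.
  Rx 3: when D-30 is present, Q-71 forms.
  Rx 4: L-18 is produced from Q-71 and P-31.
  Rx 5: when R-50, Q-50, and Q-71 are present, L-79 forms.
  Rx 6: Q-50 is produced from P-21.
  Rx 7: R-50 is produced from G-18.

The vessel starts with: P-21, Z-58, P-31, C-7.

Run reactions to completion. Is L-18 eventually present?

L-18 would need Q-71 and P-31 (Rx 4), but Q-71 never forms.

No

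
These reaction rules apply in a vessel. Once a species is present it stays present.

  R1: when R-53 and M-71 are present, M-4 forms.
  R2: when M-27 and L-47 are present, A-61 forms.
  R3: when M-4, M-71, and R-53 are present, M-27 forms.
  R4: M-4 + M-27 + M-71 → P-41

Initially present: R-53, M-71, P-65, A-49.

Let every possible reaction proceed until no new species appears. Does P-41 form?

Yes

R-53 and M-71 present → M-4 forms (R1).
M-4, M-71, and R-53 present → M-27 forms (R3).
M-4, M-27, and M-71 present → P-41 forms (R4).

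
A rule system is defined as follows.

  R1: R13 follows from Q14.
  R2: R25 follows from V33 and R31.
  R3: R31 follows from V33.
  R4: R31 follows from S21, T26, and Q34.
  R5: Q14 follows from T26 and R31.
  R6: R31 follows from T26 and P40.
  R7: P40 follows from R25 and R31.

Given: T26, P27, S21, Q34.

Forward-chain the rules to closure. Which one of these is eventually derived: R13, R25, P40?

From S21, T26, and Q34, R4 gives R31.
T26 and R31 hold, so Q14 follows (R5).
Q14 holds, so R13 follows (R1).
R25 would need V33 and R31 (R2), but V33 is never established. P40 would need R25 and R31 (R7), but R25 is never established.

R13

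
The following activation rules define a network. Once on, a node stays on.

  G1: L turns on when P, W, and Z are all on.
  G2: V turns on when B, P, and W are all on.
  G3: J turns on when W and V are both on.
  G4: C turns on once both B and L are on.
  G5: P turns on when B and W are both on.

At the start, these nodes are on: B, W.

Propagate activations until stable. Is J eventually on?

B and W are on, so P turns on (G5).
B, P, and W are on, so V turns on (G2).
G3: W and V on → J on.

Yes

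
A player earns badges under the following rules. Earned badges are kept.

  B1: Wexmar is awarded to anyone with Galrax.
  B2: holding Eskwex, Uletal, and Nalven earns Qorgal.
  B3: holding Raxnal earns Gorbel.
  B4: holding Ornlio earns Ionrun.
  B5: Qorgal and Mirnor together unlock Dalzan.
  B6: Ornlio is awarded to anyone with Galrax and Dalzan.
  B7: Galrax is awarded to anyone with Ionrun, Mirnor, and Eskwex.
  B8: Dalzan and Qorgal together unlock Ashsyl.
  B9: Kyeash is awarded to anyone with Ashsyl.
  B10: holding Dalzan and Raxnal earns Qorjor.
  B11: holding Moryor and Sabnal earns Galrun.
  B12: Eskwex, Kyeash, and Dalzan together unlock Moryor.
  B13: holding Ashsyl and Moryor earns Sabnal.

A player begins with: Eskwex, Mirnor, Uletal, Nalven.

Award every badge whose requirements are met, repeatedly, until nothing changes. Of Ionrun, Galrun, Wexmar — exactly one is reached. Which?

With Eskwex, Uletal, and Nalven, Qorgal is earned (B2).
With Qorgal and Mirnor, Dalzan is earned (B5).
With Dalzan and Qorgal, Ashsyl is earned (B8).
With Ashsyl, Kyeash is earned (B9).
With Eskwex, Kyeash, and Dalzan, Moryor is earned (B12).
With Ashsyl and Moryor, Sabnal is earned (B13).
With Moryor and Sabnal, Galrun is earned (B11).
Ionrun would need Ornlio (B4), but Ornlio is never earned. Wexmar would need Galrax (B1), but Galrax is never earned.

Galrun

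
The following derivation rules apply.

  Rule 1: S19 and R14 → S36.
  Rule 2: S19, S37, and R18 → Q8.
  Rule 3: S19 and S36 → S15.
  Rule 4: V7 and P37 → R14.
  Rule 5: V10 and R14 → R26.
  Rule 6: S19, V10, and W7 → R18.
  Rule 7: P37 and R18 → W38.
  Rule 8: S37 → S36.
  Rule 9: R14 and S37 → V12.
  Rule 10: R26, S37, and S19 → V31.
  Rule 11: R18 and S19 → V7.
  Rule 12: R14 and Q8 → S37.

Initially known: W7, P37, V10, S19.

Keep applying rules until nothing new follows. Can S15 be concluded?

From S19, V10, and W7, Rule 6 gives R18.
From R18 and S19, Rule 11 gives V7.
V7 and P37 hold, so R14 follows (Rule 4).
From S19 and R14, Rule 1 gives S36.
From S19 and S36, Rule 3 gives S15.

Yes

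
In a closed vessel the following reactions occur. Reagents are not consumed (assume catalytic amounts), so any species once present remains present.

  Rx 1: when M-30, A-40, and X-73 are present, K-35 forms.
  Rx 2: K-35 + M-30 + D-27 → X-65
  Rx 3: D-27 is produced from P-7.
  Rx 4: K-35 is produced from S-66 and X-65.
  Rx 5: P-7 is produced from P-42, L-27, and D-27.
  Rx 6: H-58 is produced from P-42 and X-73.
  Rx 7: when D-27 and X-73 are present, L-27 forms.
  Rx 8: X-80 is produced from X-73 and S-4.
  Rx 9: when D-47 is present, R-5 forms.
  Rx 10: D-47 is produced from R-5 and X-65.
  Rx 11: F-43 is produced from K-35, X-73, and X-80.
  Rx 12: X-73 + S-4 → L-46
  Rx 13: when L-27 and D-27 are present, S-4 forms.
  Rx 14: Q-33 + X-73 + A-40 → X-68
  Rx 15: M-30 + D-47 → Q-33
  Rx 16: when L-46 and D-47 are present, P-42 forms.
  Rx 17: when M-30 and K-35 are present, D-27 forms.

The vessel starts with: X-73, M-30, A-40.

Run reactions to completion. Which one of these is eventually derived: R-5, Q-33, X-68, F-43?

F-43

M-30, A-40, and X-73 present → K-35 forms (Rx 1).
M-30 and K-35 present → D-27 forms (Rx 17).
D-27 and X-73 present → L-27 forms (Rx 7).
L-27 and D-27 present → S-4 forms (Rx 13).
X-73 and S-4 present → X-80 forms (Rx 8).
K-35, X-73, and X-80 present → F-43 forms (Rx 11).
R-5 would need D-47 (Rx 9), but D-47 never forms. X-68 would need Q-33, X-73, and A-40 (Rx 14), but Q-33 never forms. Q-33 would need M-30 and D-47 (Rx 15), but D-47 never forms.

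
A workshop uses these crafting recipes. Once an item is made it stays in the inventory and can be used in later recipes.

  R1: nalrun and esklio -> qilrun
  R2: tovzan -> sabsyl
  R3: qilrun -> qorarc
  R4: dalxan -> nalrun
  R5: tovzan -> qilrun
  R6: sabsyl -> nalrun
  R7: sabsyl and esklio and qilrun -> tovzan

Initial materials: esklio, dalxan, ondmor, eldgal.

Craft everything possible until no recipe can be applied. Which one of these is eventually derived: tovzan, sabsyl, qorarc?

dalxan -> nalrun (R4).
Using R1, nalrun and esklio make qilrun.
Using R3, qilrun makes qorarc.
tovzan would need sabsyl, esklio, and qilrun (R7), but sabsyl is never obtained. sabsyl would need tovzan (R2), but tovzan is never obtained.

qorarc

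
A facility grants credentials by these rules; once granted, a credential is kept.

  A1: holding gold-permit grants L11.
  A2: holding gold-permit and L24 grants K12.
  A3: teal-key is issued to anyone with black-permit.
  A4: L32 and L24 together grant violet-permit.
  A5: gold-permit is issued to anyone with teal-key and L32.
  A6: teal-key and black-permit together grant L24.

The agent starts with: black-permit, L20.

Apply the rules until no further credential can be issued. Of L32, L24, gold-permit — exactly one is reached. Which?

Holding black-permit grants teal-key (A3).
Holding teal-key and black-permit grants L24 (A6).
gold-permit would need teal-key and L32 (A5), but L32 is never granted. No rule produces L32, and it is not given.

L24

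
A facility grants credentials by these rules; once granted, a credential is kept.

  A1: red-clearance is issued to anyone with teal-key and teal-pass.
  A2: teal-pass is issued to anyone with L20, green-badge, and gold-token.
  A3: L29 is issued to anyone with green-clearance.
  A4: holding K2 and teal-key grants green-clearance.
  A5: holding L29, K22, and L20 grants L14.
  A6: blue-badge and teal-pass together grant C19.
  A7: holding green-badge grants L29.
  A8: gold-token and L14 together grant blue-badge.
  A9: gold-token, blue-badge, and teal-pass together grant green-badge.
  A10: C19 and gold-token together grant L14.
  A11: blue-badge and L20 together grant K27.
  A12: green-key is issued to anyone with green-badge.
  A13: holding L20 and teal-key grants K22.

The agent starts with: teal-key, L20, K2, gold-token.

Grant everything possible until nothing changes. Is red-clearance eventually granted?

No

red-clearance would need teal-key and teal-pass (A1), but teal-pass is never granted.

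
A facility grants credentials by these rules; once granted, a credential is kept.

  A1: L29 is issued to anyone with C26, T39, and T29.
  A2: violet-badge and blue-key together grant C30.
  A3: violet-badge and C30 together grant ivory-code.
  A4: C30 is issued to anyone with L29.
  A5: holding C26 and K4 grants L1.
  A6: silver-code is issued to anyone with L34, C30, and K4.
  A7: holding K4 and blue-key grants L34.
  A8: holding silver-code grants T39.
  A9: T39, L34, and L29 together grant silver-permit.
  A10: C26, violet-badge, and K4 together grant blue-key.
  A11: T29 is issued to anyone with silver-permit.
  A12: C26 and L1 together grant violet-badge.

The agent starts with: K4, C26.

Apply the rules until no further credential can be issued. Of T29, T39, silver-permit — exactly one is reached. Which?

T39

Holding C26 and K4 grants L1 (A5).
Holding C26 and L1 grants violet-badge (A12).
Holding C26, violet-badge, and K4 grants blue-key (A10).
Holding K4 and blue-key grants L34 (A7).
Holding violet-badge and blue-key grants C30 (A2).
Holding L34, C30, and K4 grants silver-code (A6).
Holding silver-code grants T39 (A8).
silver-permit would need T39, L34, and L29 (A9), but L29 is never granted. T29 would need silver-permit (A11), but silver-permit is never granted.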